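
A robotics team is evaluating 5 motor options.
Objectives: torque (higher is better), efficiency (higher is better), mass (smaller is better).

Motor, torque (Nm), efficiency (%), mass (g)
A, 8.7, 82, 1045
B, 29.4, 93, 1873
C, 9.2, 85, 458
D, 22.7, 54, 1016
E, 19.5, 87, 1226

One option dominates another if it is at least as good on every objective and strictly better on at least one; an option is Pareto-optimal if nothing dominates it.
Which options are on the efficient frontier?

A: dominated by C (torque 9.2≥8.7, efficiency 85≥82, mass 458≤1045).
B: not dominated (best torque).
C: not dominated (best mass).
D: not dominated.
E: not dominated.

B, C, D, E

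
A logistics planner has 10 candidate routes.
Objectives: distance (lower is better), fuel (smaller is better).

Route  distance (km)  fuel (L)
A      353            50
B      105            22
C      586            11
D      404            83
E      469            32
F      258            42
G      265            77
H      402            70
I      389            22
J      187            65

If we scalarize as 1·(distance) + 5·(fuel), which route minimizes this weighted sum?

B

A: 1·353 + 5·50 = 603
B: 1·105 + 5·22 = 215
C: 1·586 + 5·11 = 641
D: 1·404 + 5·83 = 819
E: 1·469 + 5·32 = 629
F: 1·258 + 5·42 = 468
G: 1·265 + 5·77 = 650
H: 1·402 + 5·70 = 752
I: 1·389 + 5·22 = 499
J: 1·187 + 5·65 = 512
Lowest: B at 215.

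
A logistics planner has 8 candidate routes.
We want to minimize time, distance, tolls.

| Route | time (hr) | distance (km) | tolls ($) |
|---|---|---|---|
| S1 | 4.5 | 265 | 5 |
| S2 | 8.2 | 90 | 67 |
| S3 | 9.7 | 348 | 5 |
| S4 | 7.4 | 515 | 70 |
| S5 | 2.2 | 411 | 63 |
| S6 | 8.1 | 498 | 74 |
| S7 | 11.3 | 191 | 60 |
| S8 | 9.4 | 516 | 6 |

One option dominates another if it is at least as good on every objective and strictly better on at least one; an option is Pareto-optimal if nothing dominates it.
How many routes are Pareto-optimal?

4

S1: not dominated.
S2: not dominated (best distance).
S3: dominated by S1 (time 4.5≤9.7, distance 265≤348, tolls 5≤5).
S4: dominated by S1 (time 4.5≤7.4, distance 265≤515, tolls 5≤70).
S5: not dominated (best time).
S6: dominated by S1 (time 4.5≤8.1, distance 265≤498, tolls 5≤74).
S7: not dominated.
S8: dominated by S1 (time 4.5≤9.4, distance 265≤516, tolls 5≤6).
Pareto-optimal: S1, S2, S5, S7 → 4.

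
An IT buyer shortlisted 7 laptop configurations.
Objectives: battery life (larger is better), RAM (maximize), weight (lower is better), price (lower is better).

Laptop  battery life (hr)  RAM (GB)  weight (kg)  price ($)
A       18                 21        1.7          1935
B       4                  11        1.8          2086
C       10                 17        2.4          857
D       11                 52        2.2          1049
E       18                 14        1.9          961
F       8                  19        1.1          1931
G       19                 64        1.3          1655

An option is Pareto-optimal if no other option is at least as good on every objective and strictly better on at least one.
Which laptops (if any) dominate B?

A, F, G

A: battery life 18≥4, RAM 21≥11, weight 1.7≤1.8, price 1935≤2086 — dominates B.
F: battery life 8≥4, RAM 19≥11, weight 1.1≤1.8, price 1931≤2086 — dominates B.
G: battery life 19≥4, RAM 64≥11, weight 1.3≤1.8, price 1655≤2086 — dominates B.
Others (C, D, E) are each worse than B on at least one objective.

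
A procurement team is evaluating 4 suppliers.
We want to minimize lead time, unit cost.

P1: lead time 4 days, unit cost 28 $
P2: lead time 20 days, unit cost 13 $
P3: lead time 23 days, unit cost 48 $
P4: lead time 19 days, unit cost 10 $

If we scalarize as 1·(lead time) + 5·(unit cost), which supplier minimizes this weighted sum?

P4

P1: 1·4 + 5·28 = 144
P2: 1·20 + 5·13 = 85
P3: 1·23 + 5·48 = 263
P4: 1·19 + 5·10 = 69
Lowest: P4 at 69.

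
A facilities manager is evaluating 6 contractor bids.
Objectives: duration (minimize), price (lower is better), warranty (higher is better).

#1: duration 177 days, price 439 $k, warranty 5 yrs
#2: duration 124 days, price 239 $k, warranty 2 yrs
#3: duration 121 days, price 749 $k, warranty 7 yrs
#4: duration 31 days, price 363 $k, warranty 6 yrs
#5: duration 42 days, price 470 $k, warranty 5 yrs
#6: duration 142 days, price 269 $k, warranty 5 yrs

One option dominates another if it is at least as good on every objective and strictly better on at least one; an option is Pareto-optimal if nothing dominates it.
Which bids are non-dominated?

#1: dominated by #4 (duration 31≤177, price 363≤439, warranty 6≥5).
#2: not dominated (best price).
#3: not dominated (best warranty).
#4: not dominated (best duration).
#5: dominated by #4 (duration 31≤42, price 363≤470, warranty 6≥5).
#6: not dominated.

#2, #3, #4, #6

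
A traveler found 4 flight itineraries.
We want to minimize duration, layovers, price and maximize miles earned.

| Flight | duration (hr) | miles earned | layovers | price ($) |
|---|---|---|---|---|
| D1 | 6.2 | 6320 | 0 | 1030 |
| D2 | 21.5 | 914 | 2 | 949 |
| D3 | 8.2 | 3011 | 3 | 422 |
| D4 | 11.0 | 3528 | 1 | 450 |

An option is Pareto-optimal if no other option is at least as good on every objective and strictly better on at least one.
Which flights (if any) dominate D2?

D4

D4: duration 11.0≤21.5, miles earned 3528≥914, layovers 1≤2, price 450≤949 — dominates D2.
Others (D1, D3) are each worse than D2 on at least one objective.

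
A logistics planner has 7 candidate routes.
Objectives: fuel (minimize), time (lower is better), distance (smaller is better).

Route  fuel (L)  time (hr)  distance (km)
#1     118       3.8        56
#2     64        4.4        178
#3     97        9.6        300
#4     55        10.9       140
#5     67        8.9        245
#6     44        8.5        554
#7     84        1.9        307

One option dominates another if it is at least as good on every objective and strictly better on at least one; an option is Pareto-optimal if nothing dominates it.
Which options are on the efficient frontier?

#1: not dominated (best distance).
#2: not dominated.
#3: dominated by #2 (fuel 64≤97, time 4.4≤9.6, distance 178≤300).
#4: not dominated.
#5: dominated by #2 (fuel 64≤67, time 4.4≤8.9, distance 178≤245).
#6: not dominated (best fuel).
#7: not dominated (best time).

#1, #2, #4, #6, #7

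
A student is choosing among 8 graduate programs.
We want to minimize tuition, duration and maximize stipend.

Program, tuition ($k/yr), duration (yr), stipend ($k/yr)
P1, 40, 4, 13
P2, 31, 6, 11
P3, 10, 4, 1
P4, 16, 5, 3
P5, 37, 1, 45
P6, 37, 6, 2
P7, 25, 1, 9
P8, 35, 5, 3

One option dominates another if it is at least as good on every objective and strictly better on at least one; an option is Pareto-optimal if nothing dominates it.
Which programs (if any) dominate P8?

P4, P7

P4: tuition 16≤35, duration 5≤5, stipend 3≥3 — dominates P8.
P7: tuition 25≤35, duration 1≤5, stipend 9≥3 — dominates P8.
Others (P1, P2, P3, P5, P6) are each worse than P8 on at least one objective.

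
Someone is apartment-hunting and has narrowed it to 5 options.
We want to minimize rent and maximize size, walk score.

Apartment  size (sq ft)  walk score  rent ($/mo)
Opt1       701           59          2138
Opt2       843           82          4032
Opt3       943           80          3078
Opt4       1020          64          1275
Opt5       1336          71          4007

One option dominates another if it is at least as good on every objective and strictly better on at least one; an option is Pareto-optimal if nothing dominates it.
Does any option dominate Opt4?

Opt1: worse on size (701 vs 1020).
Opt2: worse on size (843 vs 1020).
Opt3: worse on size (943 vs 1020).
Opt5: worse on rent (4007 vs 1275).
No option is at least as good as Opt4 on every objective and strictly better on one.

No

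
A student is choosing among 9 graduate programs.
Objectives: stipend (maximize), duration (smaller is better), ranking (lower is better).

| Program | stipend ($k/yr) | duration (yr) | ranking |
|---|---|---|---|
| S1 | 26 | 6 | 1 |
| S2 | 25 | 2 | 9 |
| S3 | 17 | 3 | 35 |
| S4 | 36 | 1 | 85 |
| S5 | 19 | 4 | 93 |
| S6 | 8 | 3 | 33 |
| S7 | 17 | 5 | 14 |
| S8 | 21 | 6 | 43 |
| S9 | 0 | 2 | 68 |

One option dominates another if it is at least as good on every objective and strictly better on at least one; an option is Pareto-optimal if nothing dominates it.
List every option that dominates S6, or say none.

S2

S2: stipend 25≥8, duration 2≤3, ranking 9≤33 — dominates S6.
Others (S1, S3, S4, S5, S7, S8, S9) are each worse than S6 on at least one objective.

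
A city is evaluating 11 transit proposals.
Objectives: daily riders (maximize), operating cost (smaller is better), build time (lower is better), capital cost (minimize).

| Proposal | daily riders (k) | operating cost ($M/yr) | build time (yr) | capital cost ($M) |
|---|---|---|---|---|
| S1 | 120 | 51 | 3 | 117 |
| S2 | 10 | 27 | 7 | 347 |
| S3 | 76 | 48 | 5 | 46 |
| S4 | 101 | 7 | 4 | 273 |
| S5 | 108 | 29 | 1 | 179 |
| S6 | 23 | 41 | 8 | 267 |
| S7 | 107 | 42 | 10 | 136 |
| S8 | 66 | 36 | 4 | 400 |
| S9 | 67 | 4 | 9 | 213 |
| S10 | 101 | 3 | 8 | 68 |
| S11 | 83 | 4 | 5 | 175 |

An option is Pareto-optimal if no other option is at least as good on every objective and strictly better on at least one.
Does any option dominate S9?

Yes

S10 vs S9: daily riders 101≥67, operating cost 3≤4, build time 8≤9, capital cost 68≤213 — S10 is at least as good on every objective and strictly better on at least one, so S10 dominates S9.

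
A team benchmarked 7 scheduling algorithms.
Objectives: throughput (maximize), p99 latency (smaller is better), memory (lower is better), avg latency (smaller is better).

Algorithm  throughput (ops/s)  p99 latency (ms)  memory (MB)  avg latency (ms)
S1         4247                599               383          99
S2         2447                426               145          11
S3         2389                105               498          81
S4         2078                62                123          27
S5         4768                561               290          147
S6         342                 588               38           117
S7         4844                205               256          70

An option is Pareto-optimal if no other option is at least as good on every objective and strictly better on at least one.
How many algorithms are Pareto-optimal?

S1: dominated by S7 (throughput 4844≥4247, p99 latency 205≤599, memory 256≤383, avg latency 70≤99).
S2: not dominated (best avg latency).
S3: not dominated.
S4: not dominated (best p99 latency).
S5: dominated by S7 (throughput 4844≥4768, p99 latency 205≤561, memory 256≤290, avg latency 70≤147).
S6: not dominated (best memory).
S7: not dominated (best throughput).
Pareto-optimal: S2, S3, S4, S6, S7 → 5.

5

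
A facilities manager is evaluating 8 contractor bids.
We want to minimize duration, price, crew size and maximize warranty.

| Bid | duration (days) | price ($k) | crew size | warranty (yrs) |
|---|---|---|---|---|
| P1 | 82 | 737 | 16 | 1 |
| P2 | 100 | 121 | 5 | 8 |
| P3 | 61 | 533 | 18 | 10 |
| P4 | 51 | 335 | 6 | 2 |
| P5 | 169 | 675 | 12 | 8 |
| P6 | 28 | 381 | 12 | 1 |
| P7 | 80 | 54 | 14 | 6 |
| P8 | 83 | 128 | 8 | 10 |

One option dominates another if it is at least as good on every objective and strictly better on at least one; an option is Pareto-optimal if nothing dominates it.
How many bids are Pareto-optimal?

6

P1: dominated by P4 (duration 51≤82, price 335≤737, crew size 6≤16, warranty 2≥1).
P2: not dominated (best crew size).
P3: not dominated.
P4: not dominated.
P5: dominated by P2 (duration 100≤169, price 121≤675, crew size 5≤12, warranty 8≥8).
P6: not dominated (best duration).
P7: not dominated (best price).
P8: not dominated.
Pareto-optimal: P2, P3, P4, P6, P7, P8 → 6.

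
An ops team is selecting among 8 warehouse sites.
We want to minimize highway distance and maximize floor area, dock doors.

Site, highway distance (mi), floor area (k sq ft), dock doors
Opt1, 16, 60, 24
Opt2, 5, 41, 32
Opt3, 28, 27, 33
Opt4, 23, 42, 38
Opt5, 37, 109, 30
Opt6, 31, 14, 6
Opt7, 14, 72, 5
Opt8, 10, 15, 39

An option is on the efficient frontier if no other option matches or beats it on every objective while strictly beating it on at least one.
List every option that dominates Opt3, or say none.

Opt4: highway distance 23≤28, floor area 42≥27, dock doors 38≥33 — dominates Opt3.
Others (Opt1, Opt2, Opt5, Opt6, Opt7, Opt8) are each worse than Opt3 on at least one objective.

Opt4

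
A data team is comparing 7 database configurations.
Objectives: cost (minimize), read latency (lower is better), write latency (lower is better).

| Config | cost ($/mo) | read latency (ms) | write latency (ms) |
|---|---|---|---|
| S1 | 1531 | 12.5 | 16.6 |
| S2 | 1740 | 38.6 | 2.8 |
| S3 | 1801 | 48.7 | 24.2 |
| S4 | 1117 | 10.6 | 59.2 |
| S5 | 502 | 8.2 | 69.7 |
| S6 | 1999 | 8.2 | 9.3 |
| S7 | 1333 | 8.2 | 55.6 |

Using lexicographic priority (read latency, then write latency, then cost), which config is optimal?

First minimize read latency: best is 8.2, kept {S5, S6, S7}.
Then minimize write latency: best is 9.3, kept {S6}.

S6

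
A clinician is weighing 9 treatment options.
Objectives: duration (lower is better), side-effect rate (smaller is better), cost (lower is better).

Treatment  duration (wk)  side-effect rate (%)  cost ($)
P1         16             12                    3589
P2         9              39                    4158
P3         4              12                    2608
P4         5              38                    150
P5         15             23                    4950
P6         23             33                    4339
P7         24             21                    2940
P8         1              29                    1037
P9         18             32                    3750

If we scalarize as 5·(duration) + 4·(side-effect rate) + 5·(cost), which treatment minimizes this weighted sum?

P4

P1: 5·16 + 4·12 + 5·3589 = 18073
P2: 5·9 + 4·39 + 5·4158 = 20991
P3: 5·4 + 4·12 + 5·2608 = 13108
P4: 5·5 + 4·38 + 5·150 = 927
P5: 5·15 + 4·23 + 5·4950 = 24917
P6: 5·23 + 4·33 + 5·4339 = 21942
P7: 5·24 + 4·21 + 5·2940 = 14904
P8: 5·1 + 4·29 + 5·1037 = 5306
P9: 5·18 + 4·32 + 5·3750 = 18968
Lowest: P4 at 927.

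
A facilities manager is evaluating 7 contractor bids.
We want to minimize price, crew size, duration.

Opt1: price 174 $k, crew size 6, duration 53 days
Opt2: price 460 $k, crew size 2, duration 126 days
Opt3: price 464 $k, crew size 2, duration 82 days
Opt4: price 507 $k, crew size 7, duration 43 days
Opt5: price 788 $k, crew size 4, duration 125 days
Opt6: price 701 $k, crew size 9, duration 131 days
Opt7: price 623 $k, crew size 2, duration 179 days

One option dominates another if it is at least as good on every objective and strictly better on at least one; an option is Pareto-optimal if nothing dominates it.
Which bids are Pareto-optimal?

Opt1, Opt2, Opt3, Opt4

Opt1: not dominated (best price).
Opt2: not dominated.
Opt3: not dominated.
Opt4: not dominated (best duration).
Opt5: dominated by Opt3 (price 464≤788, crew size 2≤4, duration 82≤125).
Opt6: dominated by Opt1 (price 174≤701, crew size 6≤9, duration 53≤131).
Opt7: dominated by Opt2 (price 460≤623, crew size 2≤2, duration 126≤179).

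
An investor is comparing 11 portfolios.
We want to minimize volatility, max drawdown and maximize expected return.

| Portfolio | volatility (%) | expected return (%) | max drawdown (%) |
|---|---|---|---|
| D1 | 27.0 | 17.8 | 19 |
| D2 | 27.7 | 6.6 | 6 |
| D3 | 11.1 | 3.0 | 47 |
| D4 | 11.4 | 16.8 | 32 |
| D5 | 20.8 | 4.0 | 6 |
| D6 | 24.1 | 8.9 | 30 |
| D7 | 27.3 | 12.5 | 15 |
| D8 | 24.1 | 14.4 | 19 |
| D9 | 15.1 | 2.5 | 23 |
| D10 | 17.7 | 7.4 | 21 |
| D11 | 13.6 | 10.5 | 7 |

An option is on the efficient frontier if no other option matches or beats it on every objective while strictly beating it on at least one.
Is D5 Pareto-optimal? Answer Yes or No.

D1: worse on volatility (27.0 vs 20.8).
D2: worse on volatility (27.7 vs 20.8).
D3: worse on expected return (3.0 vs 4.0).
D4: worse on max drawdown (32 vs 6).
D6: worse on volatility (24.1 vs 20.8).
D7: worse on volatility (27.3 vs 20.8).
D8: worse on volatility (24.1 vs 20.8).
D9: worse on expected return (2.5 vs 4.0).
D10: worse on max drawdown (21 vs 6).
D11: worse on max drawdown (7 vs 6).
No option is at least as good as D5 on every objective and strictly better on one.

Yes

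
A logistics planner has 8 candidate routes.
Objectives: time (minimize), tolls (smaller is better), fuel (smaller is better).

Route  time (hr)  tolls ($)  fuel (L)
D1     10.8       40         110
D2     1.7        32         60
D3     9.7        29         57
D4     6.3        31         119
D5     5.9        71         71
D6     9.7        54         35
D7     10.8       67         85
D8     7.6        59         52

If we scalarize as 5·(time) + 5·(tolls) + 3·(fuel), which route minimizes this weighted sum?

D1: 5·10.8 + 5·40 + 3·110 = 584.0
D2: 5·1.7 + 5·32 + 3·60 = 348.5
D3: 5·9.7 + 5·29 + 3·57 = 364.5
D4: 5·6.3 + 5·31 + 3·119 = 543.5
D5: 5·5.9 + 5·71 + 3·71 = 597.5
D6: 5·9.7 + 5·54 + 3·35 = 423.5
D7: 5·10.8 + 5·67 + 3·85 = 644.0
D8: 5·7.6 + 5·59 + 3·52 = 489.0
Lowest: D2 at 348.5.

D2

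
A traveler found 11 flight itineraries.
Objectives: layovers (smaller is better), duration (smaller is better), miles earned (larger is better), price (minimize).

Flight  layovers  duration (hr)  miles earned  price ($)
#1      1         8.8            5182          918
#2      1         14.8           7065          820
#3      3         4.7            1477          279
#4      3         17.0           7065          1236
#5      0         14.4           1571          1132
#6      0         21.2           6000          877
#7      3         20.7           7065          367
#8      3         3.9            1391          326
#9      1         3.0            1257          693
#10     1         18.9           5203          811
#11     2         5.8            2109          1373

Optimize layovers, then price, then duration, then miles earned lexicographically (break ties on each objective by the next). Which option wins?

#6

First minimize layovers: best is 0, kept {#5, #6}.
Then minimize price: best is 877, kept {#6}.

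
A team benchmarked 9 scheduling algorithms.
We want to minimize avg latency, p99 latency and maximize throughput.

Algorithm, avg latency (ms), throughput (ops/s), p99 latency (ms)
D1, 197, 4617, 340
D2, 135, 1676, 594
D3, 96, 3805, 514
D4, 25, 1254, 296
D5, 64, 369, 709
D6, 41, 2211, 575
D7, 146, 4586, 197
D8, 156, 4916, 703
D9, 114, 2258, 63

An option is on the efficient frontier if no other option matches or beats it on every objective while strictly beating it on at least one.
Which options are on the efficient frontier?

D1, D3, D4, D6, D7, D8, D9

D1: not dominated.
D2: dominated by D3 (avg latency 96≤135, throughput 3805≥1676, p99 latency 514≤594).
D3: not dominated.
D4: not dominated (best avg latency).
D5: dominated by D4 (avg latency 25≤64, throughput 1254≥369, p99 latency 296≤709).
D6: not dominated.
D7: not dominated.
D8: not dominated (best throughput).
D9: not dominated (best p99 latency).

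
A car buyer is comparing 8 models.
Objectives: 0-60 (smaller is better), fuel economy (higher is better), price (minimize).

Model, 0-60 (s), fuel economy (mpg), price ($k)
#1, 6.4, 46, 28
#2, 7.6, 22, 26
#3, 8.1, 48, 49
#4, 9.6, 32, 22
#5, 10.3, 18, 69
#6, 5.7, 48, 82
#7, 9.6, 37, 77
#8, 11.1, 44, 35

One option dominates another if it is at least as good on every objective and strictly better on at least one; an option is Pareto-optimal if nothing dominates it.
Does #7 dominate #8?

#7 vs #8: #7 is worse on fuel economy (37 vs 44), so it does not dominate #8.

No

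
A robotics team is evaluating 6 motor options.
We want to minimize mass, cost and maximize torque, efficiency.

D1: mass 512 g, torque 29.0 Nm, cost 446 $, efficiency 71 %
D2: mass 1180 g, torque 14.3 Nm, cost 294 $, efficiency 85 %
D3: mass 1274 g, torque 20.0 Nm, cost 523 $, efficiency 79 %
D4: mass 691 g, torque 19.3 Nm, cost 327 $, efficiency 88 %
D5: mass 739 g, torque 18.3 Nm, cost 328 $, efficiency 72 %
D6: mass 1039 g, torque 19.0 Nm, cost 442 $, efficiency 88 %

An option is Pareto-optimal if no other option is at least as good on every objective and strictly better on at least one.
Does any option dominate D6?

Yes

D4 vs D6: mass 691≤1039, torque 19.3≥19.0, cost 327≤442, efficiency 88≥88 — D4 is at least as good on every objective and strictly better on at least one, so D4 dominates D6.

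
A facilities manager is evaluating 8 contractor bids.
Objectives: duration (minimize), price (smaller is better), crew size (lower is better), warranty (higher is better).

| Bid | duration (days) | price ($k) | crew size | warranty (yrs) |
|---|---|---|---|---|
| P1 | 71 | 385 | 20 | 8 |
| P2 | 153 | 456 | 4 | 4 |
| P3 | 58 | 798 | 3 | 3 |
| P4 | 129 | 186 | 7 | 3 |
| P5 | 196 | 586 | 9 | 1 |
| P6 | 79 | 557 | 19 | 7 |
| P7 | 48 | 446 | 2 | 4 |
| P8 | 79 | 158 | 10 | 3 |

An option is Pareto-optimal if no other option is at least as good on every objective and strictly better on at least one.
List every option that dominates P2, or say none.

P7: duration 48≤153, price 446≤456, crew size 2≤4, warranty 4≥4 — dominates P2.
Others (P1, P3, P4, P5, P6, P8) are each worse than P2 on at least one objective.

P7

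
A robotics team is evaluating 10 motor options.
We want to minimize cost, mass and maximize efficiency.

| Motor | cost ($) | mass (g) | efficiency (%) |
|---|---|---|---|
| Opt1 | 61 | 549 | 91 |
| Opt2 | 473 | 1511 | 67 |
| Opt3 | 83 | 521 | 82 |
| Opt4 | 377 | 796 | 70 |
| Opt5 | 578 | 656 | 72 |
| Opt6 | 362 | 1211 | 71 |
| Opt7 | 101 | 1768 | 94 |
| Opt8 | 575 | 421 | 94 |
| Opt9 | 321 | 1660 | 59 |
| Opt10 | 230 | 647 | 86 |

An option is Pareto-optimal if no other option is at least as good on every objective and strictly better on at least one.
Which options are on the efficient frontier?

Opt1: not dominated (best cost).
Opt2: dominated by Opt1 (cost 61≤473, mass 549≤1511, efficiency 91≥67).
Opt3: not dominated.
Opt4: dominated by Opt1 (cost 61≤377, mass 549≤796, efficiency 91≥70).
Opt5: dominated by Opt1 (cost 61≤578, mass 549≤656, efficiency 91≥72).
Opt6: dominated by Opt1 (cost 61≤362, mass 549≤1211, efficiency 91≥71).
Opt7: not dominated.
Opt8: not dominated (best mass).
Opt9: dominated by Opt1 (cost 61≤321, mass 549≤1660, efficiency 91≥59).
Opt10: dominated by Opt1 (cost 61≤230, mass 549≤647, efficiency 91≥86).

Opt1, Opt3, Opt7, Opt8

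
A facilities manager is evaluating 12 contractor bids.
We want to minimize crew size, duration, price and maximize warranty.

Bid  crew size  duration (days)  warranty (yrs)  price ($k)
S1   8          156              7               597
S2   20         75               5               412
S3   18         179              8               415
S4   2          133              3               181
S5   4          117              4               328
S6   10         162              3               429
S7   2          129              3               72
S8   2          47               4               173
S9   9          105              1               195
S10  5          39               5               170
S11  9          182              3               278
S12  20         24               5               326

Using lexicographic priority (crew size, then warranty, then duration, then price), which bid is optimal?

S8

First minimize crew size: best is 2, kept {S4, S7, S8}.
Then maximize warranty: best is 4, kept {S8}.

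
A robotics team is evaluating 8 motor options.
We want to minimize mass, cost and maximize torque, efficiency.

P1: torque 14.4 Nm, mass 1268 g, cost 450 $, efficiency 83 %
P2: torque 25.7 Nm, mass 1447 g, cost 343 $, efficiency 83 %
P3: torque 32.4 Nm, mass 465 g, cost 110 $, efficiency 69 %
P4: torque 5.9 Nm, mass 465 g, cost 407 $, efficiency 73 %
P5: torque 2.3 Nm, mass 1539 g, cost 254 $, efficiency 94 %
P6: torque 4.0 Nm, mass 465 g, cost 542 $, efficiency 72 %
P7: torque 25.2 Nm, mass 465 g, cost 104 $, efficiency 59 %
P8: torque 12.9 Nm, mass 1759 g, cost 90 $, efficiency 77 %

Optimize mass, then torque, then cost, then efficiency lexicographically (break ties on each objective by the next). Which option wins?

P3

First minimize mass: best is 465, kept {P3, P4, P6, P7}.
Then maximize torque: best is 32.4, kept {P3}.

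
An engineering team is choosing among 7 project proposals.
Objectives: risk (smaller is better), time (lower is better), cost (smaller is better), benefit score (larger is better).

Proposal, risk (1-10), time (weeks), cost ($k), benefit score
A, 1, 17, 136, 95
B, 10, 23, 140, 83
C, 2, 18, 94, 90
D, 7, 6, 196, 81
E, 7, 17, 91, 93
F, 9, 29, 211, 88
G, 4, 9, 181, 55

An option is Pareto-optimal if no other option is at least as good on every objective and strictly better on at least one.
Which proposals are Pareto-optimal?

A, C, D, E, G

A: not dominated (best risk).
B: dominated by A (risk 1≤10, time 17≤23, cost 136≤140, benefit score 95≥83).
C: not dominated.
D: not dominated (best time).
E: not dominated (best cost).
F: dominated by A (risk 1≤9, time 17≤29, cost 136≤211, benefit score 95≥88).
G: not dominated.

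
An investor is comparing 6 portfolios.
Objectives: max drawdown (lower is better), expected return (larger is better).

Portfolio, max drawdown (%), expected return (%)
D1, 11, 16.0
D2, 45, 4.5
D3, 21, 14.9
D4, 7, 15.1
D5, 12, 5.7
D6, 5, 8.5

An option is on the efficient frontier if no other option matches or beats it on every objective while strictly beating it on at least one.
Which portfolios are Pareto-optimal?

D1: not dominated (best expected return).
D2: dominated by D1 (max drawdown 11≤45, expected return 16.0≥4.5).
D3: dominated by D1 (max drawdown 11≤21, expected return 16.0≥14.9).
D4: not dominated.
D5: dominated by D1 (max drawdown 11≤12, expected return 16.0≥5.7).
D6: not dominated (best max drawdown).

D1, D4, D6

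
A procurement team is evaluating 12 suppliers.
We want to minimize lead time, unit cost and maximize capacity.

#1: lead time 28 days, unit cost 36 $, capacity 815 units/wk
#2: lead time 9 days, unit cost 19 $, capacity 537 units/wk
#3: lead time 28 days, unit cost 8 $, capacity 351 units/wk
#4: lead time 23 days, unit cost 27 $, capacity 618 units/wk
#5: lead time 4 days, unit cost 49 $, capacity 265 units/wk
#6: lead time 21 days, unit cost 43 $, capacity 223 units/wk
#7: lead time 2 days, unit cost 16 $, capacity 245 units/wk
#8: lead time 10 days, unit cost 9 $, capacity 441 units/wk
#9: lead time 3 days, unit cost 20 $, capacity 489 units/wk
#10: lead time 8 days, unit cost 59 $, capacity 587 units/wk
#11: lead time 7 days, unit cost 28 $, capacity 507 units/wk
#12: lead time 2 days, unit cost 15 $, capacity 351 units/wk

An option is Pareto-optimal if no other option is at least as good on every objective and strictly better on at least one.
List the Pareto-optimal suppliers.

#1, #2, #3, #4, #8, #9, #10, #11, #12

#1: not dominated (best capacity).
#2: not dominated.
#3: not dominated (best unit cost).
#4: not dominated.
#5: dominated by #9 (lead time 3≤4, unit cost 20≤49, capacity 489≥265).
#6: dominated by #2 (lead time 9≤21, unit cost 19≤43, capacity 537≥223).
#7: dominated by #12 (lead time 2≤2, unit cost 15≤16, capacity 351≥245).
#8: not dominated.
#9: not dominated.
#10: not dominated.
#11: not dominated.
#12: not dominated.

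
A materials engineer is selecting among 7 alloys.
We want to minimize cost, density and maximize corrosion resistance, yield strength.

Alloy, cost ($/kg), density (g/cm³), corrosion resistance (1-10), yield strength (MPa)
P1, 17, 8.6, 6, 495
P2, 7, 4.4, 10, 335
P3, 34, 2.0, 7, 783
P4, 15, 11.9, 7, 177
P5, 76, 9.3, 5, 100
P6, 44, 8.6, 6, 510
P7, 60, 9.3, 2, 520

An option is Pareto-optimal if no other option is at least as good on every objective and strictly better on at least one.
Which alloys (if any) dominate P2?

none

P1: worse on cost (17 vs 7).
P3: worse on cost (34 vs 7).
P4: worse on cost (15 vs 7).
P5: worse on cost (76 vs 7).
P6: worse on cost (44 vs 7).
P7: worse on cost (60 vs 7).
No option dominates P2.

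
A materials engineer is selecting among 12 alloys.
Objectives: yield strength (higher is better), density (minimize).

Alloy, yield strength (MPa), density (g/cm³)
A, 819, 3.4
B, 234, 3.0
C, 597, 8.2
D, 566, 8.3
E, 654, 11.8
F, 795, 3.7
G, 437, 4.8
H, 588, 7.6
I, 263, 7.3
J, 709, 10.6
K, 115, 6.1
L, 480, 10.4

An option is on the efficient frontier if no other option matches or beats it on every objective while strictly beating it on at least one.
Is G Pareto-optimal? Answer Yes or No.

No

A vs G: yield strength 819≥437, density 3.4≤4.8 — A is at least as good on every objective and strictly better on at least one, so A dominates G.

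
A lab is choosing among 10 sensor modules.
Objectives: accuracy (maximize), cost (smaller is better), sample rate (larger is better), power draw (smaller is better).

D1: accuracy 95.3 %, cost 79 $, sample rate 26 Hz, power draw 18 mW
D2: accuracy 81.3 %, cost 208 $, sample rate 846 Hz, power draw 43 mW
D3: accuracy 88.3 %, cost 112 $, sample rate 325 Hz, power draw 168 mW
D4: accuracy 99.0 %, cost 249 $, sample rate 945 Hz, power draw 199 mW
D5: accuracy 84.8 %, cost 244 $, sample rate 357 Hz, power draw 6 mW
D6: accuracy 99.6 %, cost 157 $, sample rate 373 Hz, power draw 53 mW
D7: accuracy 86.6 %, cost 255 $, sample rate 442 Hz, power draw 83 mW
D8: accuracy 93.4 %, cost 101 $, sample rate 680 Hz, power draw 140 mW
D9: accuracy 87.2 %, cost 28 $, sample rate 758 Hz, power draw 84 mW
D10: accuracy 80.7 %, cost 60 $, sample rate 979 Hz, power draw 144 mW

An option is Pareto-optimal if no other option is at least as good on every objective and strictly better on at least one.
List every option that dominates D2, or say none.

none

D1: worse on sample rate (26 vs 846).
D3: worse on sample rate (325 vs 846).
D4: worse on cost (249 vs 208).
D5: worse on cost (244 vs 208).
D6: worse on sample rate (373 vs 846).
D7: worse on cost (255 vs 208).
D8: worse on sample rate (680 vs 846).
D9: worse on sample rate (758 vs 846).
D10: worse on accuracy (80.7 vs 81.3).
No option dominates D2.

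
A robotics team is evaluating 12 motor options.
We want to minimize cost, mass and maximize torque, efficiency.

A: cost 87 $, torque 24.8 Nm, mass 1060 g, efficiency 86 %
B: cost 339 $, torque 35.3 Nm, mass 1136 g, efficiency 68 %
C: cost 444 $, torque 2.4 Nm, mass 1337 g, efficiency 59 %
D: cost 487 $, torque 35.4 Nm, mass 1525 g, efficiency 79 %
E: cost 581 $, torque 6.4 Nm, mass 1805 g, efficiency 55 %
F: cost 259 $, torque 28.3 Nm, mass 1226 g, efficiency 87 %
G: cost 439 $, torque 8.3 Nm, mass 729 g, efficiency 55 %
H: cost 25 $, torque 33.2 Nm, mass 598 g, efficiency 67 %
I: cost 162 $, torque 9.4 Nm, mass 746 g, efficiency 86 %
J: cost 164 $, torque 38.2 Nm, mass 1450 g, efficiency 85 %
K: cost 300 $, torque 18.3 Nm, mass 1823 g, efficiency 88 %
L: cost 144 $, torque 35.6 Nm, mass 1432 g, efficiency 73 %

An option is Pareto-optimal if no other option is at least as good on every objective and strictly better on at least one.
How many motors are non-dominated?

8

A: not dominated.
B: not dominated.
C: dominated by A (cost 87≤444, torque 24.8≥2.4, mass 1060≤1337, efficiency 86≥59).
D: dominated by J (cost 164≤487, torque 38.2≥35.4, mass 1450≤1525, efficiency 85≥79).
E: dominated by A (cost 87≤581, torque 24.8≥6.4, mass 1060≤1805, efficiency 86≥55).
F: not dominated.
G: dominated by H (cost 25≤439, torque 33.2≥8.3, mass 598≤729, efficiency 67≥55).
H: not dominated (best cost).
I: not dominated.
J: not dominated (best torque).
K: not dominated (best efficiency).
L: not dominated.
Pareto-optimal: A, B, F, H, I, J, K, L → 8.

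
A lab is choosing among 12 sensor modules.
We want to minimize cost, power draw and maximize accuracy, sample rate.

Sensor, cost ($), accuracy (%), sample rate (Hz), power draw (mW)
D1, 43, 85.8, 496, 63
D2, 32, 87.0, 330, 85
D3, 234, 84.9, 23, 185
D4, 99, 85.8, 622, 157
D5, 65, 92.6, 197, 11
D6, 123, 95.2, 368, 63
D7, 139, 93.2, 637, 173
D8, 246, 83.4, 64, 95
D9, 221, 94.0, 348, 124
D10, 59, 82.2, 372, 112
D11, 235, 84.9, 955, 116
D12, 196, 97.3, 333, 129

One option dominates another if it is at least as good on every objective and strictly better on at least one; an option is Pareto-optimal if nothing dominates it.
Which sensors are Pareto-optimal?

D1: not dominated.
D2: not dominated (best cost).
D3: dominated by D1 (cost 43≤234, accuracy 85.8≥84.9, sample rate 496≥23, power draw 63≤185).
D4: not dominated.
D5: not dominated (best power draw).
D6: not dominated.
D7: not dominated.
D8: dominated by D1 (cost 43≤246, accuracy 85.8≥83.4, sample rate 496≥64, power draw 63≤95).
D9: dominated by D6 (cost 123≤221, accuracy 95.2≥94.0, sample rate 368≥348, power draw 63≤124).
D10: dominated by D1 (cost 43≤59, accuracy 85.8≥82.2, sample rate 496≥372, power draw 63≤112).
D11: not dominated (best sample rate).
D12: not dominated (best accuracy).

D1, D2, D4, D5, D6, D7, D11, D12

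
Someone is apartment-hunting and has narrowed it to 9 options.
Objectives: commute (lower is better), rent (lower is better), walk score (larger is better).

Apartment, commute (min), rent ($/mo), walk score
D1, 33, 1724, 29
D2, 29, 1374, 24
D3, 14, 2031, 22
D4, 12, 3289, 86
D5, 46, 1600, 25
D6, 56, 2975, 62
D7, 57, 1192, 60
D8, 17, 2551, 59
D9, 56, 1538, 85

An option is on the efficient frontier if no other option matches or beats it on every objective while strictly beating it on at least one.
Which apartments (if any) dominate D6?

D9

D9: commute 56≤56, rent 1538≤2975, walk score 85≥62 — dominates D6.
Others (D1, D2, D3, D4, D5, D7, D8) are each worse than D6 on at least one objective.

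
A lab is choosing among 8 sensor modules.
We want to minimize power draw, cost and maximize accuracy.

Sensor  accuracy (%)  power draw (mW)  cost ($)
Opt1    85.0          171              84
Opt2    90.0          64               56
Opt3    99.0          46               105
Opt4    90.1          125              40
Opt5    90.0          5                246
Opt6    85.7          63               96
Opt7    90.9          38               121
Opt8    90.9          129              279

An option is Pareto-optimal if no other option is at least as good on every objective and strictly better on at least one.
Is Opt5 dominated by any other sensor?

Opt1: worse on accuracy (85.0 vs 90.0).
Opt2: worse on power draw (64 vs 5).
Opt3: worse on power draw (46 vs 5).
Opt4: worse on power draw (125 vs 5).
Opt6: worse on accuracy (85.7 vs 90.0).
Opt7: worse on power draw (38 vs 5).
Opt8: worse on power draw (129 vs 5).
No option is at least as good as Opt5 on every objective and strictly better on one.

No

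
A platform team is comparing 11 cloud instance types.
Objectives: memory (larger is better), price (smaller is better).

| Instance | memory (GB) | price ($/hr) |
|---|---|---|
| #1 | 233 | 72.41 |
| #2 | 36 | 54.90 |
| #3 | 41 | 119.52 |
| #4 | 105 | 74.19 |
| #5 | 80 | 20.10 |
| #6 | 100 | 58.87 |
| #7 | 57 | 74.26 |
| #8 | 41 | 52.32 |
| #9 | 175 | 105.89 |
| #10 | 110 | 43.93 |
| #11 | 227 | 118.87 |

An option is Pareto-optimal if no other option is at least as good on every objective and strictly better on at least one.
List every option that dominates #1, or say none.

none

#2: worse on memory (36 vs 233).
#3: worse on memory (41 vs 233).
#4: worse on memory (105 vs 233).
#5: worse on memory (80 vs 233).
#6: worse on memory (100 vs 233).
#7: worse on memory (57 vs 233).
#8: worse on memory (41 vs 233).
#9: worse on memory (175 vs 233).
#10: worse on memory (110 vs 233).
#11: worse on memory (227 vs 233).
No option dominates #1.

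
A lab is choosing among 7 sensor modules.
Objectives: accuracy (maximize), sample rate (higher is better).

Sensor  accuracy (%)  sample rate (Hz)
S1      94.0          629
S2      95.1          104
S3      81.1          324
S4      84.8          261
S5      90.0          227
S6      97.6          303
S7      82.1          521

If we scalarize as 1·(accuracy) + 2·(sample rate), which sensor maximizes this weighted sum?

S1: 1·94.0 + 2·629 = 1352.0
S2: 1·95.1 + 2·104 = 303.1
S3: 1·81.1 + 2·324 = 729.1
S4: 1·84.8 + 2·261 = 606.8
S5: 1·90.0 + 2·227 = 544.0
S6: 1·97.6 + 2·303 = 703.6
S7: 1·82.1 + 2·521 = 1124.1
Highest: S1 at 1352.0.

S1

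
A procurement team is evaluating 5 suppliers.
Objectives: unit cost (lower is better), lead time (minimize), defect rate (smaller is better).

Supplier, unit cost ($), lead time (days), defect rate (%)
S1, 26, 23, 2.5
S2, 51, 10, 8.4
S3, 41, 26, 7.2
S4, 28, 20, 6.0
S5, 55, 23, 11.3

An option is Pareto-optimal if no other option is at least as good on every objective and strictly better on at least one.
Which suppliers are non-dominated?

S1, S2, S4

S1: not dominated (best unit cost).
S2: not dominated (best lead time).
S3: dominated by S1 (unit cost 26≤41, lead time 23≤26, defect rate 2.5≤7.2).
S4: not dominated.
S5: dominated by S1 (unit cost 26≤55, lead time 23≤23, defect rate 2.5≤11.3).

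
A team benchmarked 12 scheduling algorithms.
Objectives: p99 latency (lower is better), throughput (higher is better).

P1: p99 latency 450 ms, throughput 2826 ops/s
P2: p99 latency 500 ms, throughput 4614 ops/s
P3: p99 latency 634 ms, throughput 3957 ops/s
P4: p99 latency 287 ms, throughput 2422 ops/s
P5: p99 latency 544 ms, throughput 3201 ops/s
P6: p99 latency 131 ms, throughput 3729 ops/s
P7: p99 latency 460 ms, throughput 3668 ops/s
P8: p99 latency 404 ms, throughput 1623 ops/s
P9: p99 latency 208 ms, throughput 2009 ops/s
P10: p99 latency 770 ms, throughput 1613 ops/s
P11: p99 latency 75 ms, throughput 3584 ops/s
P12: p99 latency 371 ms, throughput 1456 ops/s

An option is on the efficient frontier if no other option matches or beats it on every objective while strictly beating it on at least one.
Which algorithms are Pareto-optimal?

P1: dominated by P6 (p99 latency 131≤450, throughput 3729≥2826).
P2: not dominated (best throughput).
P3: dominated by P2 (p99 latency 500≤634, throughput 4614≥3957).
P4: dominated by P6 (p99 latency 131≤287, throughput 3729≥2422).
P5: dominated by P2 (p99 latency 500≤544, throughput 4614≥3201).
P6: not dominated.
P7: dominated by P6 (p99 latency 131≤460, throughput 3729≥3668).
P8: dominated by P4 (p99 latency 287≤404, throughput 2422≥1623).
P9: dominated by P6 (p99 latency 131≤208, throughput 3729≥2009).
P10: dominated by P1 (p99 latency 450≤770, throughput 2826≥1613).
P11: not dominated (best p99 latency).
P12: dominated by P4 (p99 latency 287≤371, throughput 2422≥1456).

P2, P6, P11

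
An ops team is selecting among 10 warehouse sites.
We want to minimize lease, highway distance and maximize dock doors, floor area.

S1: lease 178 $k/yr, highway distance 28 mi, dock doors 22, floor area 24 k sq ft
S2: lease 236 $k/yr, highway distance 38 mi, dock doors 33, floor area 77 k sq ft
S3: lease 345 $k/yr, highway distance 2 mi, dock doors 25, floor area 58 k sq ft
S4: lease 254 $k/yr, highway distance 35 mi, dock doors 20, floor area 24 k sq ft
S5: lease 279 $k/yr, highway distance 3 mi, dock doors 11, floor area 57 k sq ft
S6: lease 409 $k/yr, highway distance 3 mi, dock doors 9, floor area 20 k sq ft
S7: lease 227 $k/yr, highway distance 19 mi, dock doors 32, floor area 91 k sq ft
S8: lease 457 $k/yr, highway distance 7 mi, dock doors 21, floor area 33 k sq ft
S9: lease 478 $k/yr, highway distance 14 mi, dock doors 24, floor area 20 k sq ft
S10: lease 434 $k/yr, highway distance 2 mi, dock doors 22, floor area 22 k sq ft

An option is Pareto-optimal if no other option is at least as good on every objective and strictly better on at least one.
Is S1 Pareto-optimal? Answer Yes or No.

Yes

S2: worse on lease (236 vs 178).
S3: worse on lease (345 vs 178).
S4: worse on lease (254 vs 178).
S5: worse on lease (279 vs 178).
S6: worse on lease (409 vs 178).
S7: worse on lease (227 vs 178).
S8: worse on lease (457 vs 178).
S9: worse on lease (478 vs 178).
S10: worse on lease (434 vs 178).
No option is at least as good as S1 on every objective and strictly better on one.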